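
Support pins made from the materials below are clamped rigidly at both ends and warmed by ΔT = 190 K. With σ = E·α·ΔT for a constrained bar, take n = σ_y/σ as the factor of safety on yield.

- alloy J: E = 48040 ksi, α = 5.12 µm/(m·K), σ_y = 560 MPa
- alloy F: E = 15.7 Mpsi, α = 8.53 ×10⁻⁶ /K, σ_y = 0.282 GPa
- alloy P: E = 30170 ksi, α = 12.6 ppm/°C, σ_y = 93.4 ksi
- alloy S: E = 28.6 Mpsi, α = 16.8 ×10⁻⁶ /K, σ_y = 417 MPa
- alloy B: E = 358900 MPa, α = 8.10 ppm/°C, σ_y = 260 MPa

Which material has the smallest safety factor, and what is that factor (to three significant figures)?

alloy B, n = 0.471

In consistent units (E in GPa, α in ×10⁻⁶/K, σ_y in MPa):
  alloy J: E = 331.2, α = 5.12, σ_y = 560.0 → σ = 322 MPa, n = 1.74
  alloy F: E = 108.2, α = 8.53, σ_y = 282.0 → σ = 175 MPa, n = 1.61
  alloy P: E = 208.0, α = 12.6, σ_y = 644.0 → σ = 498 MPa, n = 1.29
  alloy S: E = 197.2, α = 16.8, σ_y = 417.0 → σ = 629 MPa, n = 0.663
  alloy B: E = 358.9, α = 8.10, σ_y = 260.0 → σ = 552 MPa, n = 0.471
The minimum is alloy B at n = 0.471.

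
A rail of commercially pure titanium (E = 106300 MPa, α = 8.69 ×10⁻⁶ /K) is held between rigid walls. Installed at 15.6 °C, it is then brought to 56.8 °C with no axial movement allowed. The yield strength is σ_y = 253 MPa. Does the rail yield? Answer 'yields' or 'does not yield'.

E = 106300 MPa = 106.3 GPa.
ΔT = 41.20 K. Constrained thermal stress σ = E·α·ΔT = 106.3×10³ MPa × 8.69×10⁻⁶ × 41.20 = 38.1 MPa (compressive).
Compare to σ_y = 253 MPa: σ < σ_y, so it does not yield.

does not yield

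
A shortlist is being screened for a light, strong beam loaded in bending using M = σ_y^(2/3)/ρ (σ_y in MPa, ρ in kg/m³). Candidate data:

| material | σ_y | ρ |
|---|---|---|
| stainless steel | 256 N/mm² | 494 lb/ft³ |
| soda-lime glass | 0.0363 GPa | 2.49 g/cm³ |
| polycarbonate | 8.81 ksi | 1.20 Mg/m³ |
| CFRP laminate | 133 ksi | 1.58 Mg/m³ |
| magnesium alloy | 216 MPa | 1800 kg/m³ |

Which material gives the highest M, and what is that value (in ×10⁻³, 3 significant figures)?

CFRP laminate, M = 59.7×10⁻³

After converting to SI:
  stainless steel: σ_y = 256.0 MPa, ρ = 7913 kg/m³
  soda-lime glass: σ_y = 36.30 MPa, ρ = 2490 kg/m³
  polycarbonate: σ_y = 60.74 MPa, ρ = 1200 kg/m³
  CFRP laminate: σ_y = 917.0 MPa, ρ = 1580 kg/m³
  magnesium alloy: σ_y = 216.0 MPa, ρ = 1800 kg/m³
  CFRP laminate: M = 59.7×10⁻³
  magnesium alloy: M = 20.0×10⁻³
  polycarbonate: M = 12.9×10⁻³
  stainless steel: M = 5.10×10⁻³
  soda-lime glass: M = 4.40×10⁻³
The maximum is for CFRP laminate.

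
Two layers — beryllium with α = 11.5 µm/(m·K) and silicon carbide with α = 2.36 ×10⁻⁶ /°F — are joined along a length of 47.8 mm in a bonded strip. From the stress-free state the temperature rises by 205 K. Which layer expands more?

silicon carbide: α = 2.36×10⁻⁶/°F × 9/5 = 4.25×10⁻⁶/K.
α(beryllium) = 11.5×10⁻⁶/K vs α(silicon carbide) = 4.25×10⁻⁶/K.
Higher α expands more for the same ΔT: beryllium.

beryllium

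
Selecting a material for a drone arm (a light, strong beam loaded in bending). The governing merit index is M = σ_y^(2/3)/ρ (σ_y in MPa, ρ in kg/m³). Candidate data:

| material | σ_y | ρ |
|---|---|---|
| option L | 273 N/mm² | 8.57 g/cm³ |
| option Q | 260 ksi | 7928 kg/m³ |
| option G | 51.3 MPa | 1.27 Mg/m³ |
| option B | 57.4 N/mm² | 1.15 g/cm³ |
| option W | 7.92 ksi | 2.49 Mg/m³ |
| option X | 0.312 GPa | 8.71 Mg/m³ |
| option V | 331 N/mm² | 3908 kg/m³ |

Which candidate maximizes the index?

option Q

In SI units:
  option L: σ_y = 273.0 MPa, ρ = 8570 kg/m³
  option Q: σ_y = 1793 MPa, ρ = 7928 kg/m³
  option G: σ_y = 51.30 MPa, ρ = 1270 kg/m³
  option B: σ_y = 57.40 MPa, ρ = 1150 kg/m³
  option W: σ_y = 54.61 MPa, ρ = 2490 kg/m³
  option X: σ_y = 312.0 MPa, ρ = 8710 kg/m³
  option V: σ_y = 331.0 MPa, ρ = 3908 kg/m³
  option Q: M = 18.6×10⁻³
  option B: M = 12.9×10⁻³
  option V: M = 12.2×10⁻³
  option G: M = 10.9×10⁻³
  option W: M = 5.78×10⁻³
  option X: M = 5.28×10⁻³
  option L: M = 4.91×10⁻³
Highest index: option Q.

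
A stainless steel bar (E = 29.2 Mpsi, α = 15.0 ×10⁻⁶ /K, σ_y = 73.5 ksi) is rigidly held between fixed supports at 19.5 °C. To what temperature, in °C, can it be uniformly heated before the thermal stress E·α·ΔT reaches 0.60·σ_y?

E = 29.2 Mpsi = 201.3 GPa.
σ_y = 73.5 ksi = 506.8 MPa.
E·α·ΔT = 304.1 MPa ⇒ ΔT = 304.1 / (201.3×10³ × 15.0×10⁻⁶) = 100.7 K.
T = 19.5 + 100.7 = 120.2 °C.

120 °C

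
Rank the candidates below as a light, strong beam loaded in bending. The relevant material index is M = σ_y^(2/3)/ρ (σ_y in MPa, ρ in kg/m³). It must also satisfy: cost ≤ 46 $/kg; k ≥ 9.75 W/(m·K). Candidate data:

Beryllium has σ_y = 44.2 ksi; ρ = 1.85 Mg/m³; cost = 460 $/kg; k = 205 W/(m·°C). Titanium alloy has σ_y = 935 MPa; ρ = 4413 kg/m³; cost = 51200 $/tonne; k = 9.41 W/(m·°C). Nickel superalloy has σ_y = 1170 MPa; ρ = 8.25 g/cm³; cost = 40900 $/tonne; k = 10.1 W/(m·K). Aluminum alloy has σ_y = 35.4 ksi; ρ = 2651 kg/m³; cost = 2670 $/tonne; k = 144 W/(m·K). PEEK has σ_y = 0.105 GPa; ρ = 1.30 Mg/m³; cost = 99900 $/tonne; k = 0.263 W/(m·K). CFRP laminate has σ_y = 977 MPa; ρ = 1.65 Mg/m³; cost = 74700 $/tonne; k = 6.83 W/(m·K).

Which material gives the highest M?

aluminum alloy

Screen on constraints: cost ≤ 46 $/kg; k ≥ 9.75 W/(m·K). Survivors: nickel superalloy, aluminum alloy.
After converting to SI:
  nickel superalloy: σ_y = 1170 MPa, ρ = 8250 kg/m³
  aluminum alloy: σ_y = 244.1 MPa, ρ = 2651 kg/m³
  aluminum alloy: M = 14.7×10⁻³
  nickel superalloy: M = 13.5×10⁻³
Highest index: aluminum alloy.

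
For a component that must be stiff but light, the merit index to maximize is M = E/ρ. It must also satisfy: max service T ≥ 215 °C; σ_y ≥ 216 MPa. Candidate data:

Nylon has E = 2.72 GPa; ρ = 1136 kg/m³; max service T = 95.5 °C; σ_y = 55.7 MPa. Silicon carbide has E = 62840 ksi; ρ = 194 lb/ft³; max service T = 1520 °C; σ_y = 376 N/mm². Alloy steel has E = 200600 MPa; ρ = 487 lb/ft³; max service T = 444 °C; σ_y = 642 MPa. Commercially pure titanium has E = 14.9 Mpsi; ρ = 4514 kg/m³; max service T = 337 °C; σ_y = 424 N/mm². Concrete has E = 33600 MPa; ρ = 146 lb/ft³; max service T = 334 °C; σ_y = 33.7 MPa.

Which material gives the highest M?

silicon carbide

Screen on constraints: max service T ≥ 215 °C; σ_y ≥ 216 MPa. Survivors: silicon carbide, alloy steel, commercially pure titanium.
Convert each candidate to consistent units, then evaluate M:
  silicon carbide: E = 433.3 GPa, ρ = 3108 kg/m³
  alloy steel: E = 200.6 GPa, ρ = 7801 kg/m³
  commercially pure titanium: E = 102.7 GPa, ρ = 4514 kg/m³
  silicon carbide: M = 139 MN·m/kg
  alloy steel: M = 25.7 MN·m/kg
  commercially pure titanium: M = 22.8 MN·m/kg
Highest index: silicon carbide.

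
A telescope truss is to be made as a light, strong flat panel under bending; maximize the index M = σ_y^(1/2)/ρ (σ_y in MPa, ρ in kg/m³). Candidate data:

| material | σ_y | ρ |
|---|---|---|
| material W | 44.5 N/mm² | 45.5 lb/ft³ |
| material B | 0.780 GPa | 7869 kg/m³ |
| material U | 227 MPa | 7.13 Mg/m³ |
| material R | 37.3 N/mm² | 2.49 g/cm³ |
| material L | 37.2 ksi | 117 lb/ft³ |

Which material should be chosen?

material W

Normalizing units and computing the index:
  material W: σ_y = 44.50 MPa, ρ = 728.8 kg/m³
  material B: σ_y = 780.0 MPa, ρ = 7869 kg/m³
  material U: σ_y = 227.0 MPa, ρ = 7130 kg/m³
  material R: σ_y = 37.30 MPa, ρ = 2490 kg/m³
  material L: σ_y = 256.5 MPa, ρ = 1874 kg/m³
  material W: M = 9.15×10⁻³
  material L: M = 8.55×10⁻³
  material B: M = 3.55×10⁻³
  material R: M = 2.45×10⁻³
  material U: M = 2.11×10⁻³
Material W has the largest M.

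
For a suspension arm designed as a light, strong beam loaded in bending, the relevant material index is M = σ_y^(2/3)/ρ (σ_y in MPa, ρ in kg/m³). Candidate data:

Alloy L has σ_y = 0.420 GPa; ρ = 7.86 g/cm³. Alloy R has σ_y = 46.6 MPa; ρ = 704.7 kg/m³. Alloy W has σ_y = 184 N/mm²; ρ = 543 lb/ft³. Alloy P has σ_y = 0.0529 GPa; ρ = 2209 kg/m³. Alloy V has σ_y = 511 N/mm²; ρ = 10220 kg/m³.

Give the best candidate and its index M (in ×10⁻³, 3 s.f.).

alloy R, M = 18.4×10⁻³

Convert each candidate to consistent units, then evaluate M:
  alloy L: σ_y = 420.0 MPa, ρ = 7860 kg/m³
  alloy R: σ_y = 46.60 MPa, ρ = 704.7 kg/m³
  alloy W: σ_y = 184.0 MPa, ρ = 8698 kg/m³
  alloy P: σ_y = 52.90 MPa, ρ = 2209 kg/m³
  alloy V: σ_y = 511.0 MPa, ρ = 10220 kg/m³
  alloy R: M = 18.4×10⁻³
  alloy L: M = 7.14×10⁻³
  alloy P: M = 6.38×10⁻³
  alloy V: M = 6.25×10⁻³
  alloy W: M = 3.72×10⁻³
Highest index: alloy R.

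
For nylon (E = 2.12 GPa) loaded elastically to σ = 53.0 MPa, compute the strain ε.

0.0250

ε = σ/E = 53.0 / 2120 = 0.0250.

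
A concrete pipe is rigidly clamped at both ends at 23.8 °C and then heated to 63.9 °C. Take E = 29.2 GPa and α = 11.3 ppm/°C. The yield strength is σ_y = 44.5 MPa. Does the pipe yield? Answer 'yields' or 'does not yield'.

does not yield

ΔT = 40.10 K. Constrained thermal stress σ = E·α·ΔT = 29.20×10³ MPa × 11.3×10⁻⁶ × 40.10 = 13.2 MPa (compressive).
Compare to σ_y = 44.5 MPa: σ < σ_y, so it does not yield.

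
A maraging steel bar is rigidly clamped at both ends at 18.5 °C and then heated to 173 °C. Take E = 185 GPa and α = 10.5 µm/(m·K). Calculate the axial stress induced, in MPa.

300 MPa

ΔT = 154.5 K. Constrained thermal stress σ = E·α·ΔT = 185.0×10³ MPa × 10.5×10⁻⁶ × 154.5 = 300 MPa (compressive).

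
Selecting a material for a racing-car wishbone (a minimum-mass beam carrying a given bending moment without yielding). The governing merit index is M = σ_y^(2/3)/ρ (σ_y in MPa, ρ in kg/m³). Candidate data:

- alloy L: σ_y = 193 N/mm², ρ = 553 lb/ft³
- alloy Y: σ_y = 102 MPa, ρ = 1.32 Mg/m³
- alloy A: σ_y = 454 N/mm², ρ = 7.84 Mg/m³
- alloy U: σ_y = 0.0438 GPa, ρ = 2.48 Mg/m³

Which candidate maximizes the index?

Convert each candidate to consistent units, then evaluate M:
  alloy L: σ_y = 193.0 MPa, ρ = 8858 kg/m³
  alloy Y: σ_y = 102.0 MPa, ρ = 1320 kg/m³
  alloy A: σ_y = 454.0 MPa, ρ = 7840 kg/m³
  alloy U: σ_y = 43.80 MPa, ρ = 2480 kg/m³
  alloy Y: M = 16.5×10⁻³
  alloy A: M = 7.53×10⁻³
  alloy U: M = 5.01×10⁻³
  alloy L: M = 3.77×10⁻³
The maximum is for alloy Y.

alloy Y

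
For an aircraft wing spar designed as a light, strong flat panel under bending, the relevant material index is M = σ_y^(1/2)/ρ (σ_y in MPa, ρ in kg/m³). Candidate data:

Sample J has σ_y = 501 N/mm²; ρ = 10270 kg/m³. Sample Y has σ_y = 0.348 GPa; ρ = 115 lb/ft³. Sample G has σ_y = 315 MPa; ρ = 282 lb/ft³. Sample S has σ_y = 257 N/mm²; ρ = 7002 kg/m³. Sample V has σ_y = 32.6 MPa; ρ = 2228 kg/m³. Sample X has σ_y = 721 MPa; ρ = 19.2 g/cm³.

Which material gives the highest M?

sample Y

Convert each candidate to consistent units, then evaluate M:
  sample J: σ_y = 501.0 MPa, ρ = 10270 kg/m³
  sample Y: σ_y = 348.0 MPa, ρ = 1842 kg/m³
  sample G: σ_y = 315.0 MPa, ρ = 4517 kg/m³
  sample S: σ_y = 257.0 MPa, ρ = 7002 kg/m³
  sample V: σ_y = 32.60 MPa, ρ = 2228 kg/m³
  sample X: σ_y = 721.0 MPa, ρ = 19200 kg/m³
  sample Y: M = 10.1×10⁻³
  sample G: M = 3.93×10⁻³
  sample V: M = 2.56×10⁻³
  sample S: M = 2.29×10⁻³
  sample J: M = 2.18×10⁻³
  sample X: M = 1.40×10⁻³
Highest index: sample Y.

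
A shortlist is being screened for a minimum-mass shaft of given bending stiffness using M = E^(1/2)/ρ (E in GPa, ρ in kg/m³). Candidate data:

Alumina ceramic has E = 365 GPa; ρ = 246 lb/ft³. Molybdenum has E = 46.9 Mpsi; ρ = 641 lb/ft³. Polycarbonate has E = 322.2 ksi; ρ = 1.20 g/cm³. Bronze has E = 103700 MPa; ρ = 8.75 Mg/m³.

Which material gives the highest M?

alumina ceramic

Normalizing units and computing the index:
  alumina ceramic: E = 365.0 GPa, ρ = 3941 kg/m³
  molybdenum: E = 323.4 GPa, ρ = 10270 kg/m³
  polycarbonate: E = 2.221 GPa, ρ = 1200 kg/m³
  bronze: E = 103.7 GPa, ρ = 8750 kg/m³
  alumina ceramic: M = 4.85×10⁻³
  molybdenum: M = 1.75×10⁻³
  polycarbonate: M = 1.24×10⁻³
  bronze: M = 1.16×10⁻³
Alumina ceramic ranks first.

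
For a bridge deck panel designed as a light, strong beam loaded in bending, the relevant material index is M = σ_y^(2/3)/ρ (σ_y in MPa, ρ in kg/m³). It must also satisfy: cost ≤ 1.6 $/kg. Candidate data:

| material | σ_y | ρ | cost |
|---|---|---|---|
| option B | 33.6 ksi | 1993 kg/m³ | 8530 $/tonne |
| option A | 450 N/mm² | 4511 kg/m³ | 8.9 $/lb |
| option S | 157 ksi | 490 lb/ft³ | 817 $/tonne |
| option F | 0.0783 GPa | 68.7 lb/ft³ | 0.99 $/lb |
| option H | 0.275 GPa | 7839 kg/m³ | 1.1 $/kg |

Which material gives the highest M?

Screen on constraints: cost ≤ 1.6 $/kg. Survivors: option S, option H.
After converting to SI:
  option S: σ_y = 1082 MPa, ρ = 7849 kg/m³
  option H: σ_y = 275.0 MPa, ρ = 7839 kg/m³
  option S: M = 13.4×10⁻³
  option H: M = 5.39×10⁻³
Highest index: option S.

option S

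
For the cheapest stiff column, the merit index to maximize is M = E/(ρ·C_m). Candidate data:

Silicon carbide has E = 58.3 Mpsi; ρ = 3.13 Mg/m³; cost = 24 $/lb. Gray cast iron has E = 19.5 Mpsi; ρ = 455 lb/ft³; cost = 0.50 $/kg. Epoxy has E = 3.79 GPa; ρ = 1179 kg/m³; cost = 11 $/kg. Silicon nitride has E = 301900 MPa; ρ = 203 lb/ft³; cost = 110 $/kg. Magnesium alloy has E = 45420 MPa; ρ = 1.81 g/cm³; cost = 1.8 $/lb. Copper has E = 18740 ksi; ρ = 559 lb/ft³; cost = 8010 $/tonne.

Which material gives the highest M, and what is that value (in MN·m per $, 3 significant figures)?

gray cast iron, M = 36.9 MN·m per $

In SI units:
  silicon carbide: E = 402.0 GPa, ρ = 3130 kg/m³, cost = 52.91 $/kg
  gray cast iron: E = 134.4 GPa, ρ = 7288 kg/m³, cost = 0.5000 $/kg
  epoxy: E = 3.790 GPa, ρ = 1179 kg/m³, cost = 11.00 $/kg
  silicon nitride: E = 301.9 GPa, ρ = 3252 kg/m³, cost = 110.0 $/kg
  magnesium alloy: E = 45.42 GPa, ρ = 1810 kg/m³, cost = 3.968 $/kg
  copper: E = 129.2 GPa, ρ = 8954 kg/m³, cost = 8.010 $/kg
  gray cast iron: M = 36.9 MN·m per $
  magnesium alloy: M = 6.32 MN·m per $
  silicon carbide: M = 2.43 MN·m per $
  copper: M = 1.80 MN·m per $
  silicon nitride: M = 0.844 MN·m per $
  epoxy: M = 0.292 MN·m per $
The maximum is for gray cast iron.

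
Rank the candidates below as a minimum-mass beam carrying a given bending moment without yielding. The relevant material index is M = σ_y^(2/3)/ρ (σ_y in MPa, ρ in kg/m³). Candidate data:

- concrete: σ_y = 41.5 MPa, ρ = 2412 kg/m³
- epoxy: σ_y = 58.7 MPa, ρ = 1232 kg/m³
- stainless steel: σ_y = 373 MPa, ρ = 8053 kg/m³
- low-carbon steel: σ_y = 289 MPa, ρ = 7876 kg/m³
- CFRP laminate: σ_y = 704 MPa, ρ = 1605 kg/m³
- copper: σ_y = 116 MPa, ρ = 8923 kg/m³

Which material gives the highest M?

Evaluate M for each candidate:
  CFRP laminate: M = 49.3×10⁻³
  epoxy: M = 12.3×10⁻³
  stainless steel: M = 6.43×10⁻³
  low-carbon steel: M = 5.55×10⁻³
  concrete: M = 4.97×10⁻³
  copper: M = 2.67×10⁻³
Highest index: CFRP laminate.

CFRP laminate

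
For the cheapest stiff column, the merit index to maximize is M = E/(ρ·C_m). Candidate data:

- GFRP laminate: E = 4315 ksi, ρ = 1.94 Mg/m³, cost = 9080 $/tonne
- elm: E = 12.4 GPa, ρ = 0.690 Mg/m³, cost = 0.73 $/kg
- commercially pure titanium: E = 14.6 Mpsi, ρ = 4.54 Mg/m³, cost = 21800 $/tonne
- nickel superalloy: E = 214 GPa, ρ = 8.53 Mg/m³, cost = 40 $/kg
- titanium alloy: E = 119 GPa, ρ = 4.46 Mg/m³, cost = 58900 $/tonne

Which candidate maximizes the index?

elm

Convert each candidate to consistent units, then evaluate M:
  GFRP laminate: E = 29.75 GPa, ρ = 1940 kg/m³, cost = 9.080 $/kg
  elm: E = 12.40 GPa, ρ = 690.0 kg/m³, cost = 0.7300 $/kg
  commercially pure titanium: E = 100.7 GPa, ρ = 4540 kg/m³, cost = 21.80 $/kg
  nickel superalloy: E = 214.0 GPa, ρ = 8530 kg/m³, cost = 40.00 $/kg
  titanium alloy: E = 119.0 GPa, ρ = 4460 kg/m³, cost = 58.90 $/kg
  elm: M = 24.6 MN·m per $
  GFRP laminate: M = 1.69 MN·m per $
  commercially pure titanium: M = 1.02 MN·m per $
  nickel superalloy: M = 0.627 MN·m per $
  titanium alloy: M = 0.453 MN·m per $
Highest index: elm.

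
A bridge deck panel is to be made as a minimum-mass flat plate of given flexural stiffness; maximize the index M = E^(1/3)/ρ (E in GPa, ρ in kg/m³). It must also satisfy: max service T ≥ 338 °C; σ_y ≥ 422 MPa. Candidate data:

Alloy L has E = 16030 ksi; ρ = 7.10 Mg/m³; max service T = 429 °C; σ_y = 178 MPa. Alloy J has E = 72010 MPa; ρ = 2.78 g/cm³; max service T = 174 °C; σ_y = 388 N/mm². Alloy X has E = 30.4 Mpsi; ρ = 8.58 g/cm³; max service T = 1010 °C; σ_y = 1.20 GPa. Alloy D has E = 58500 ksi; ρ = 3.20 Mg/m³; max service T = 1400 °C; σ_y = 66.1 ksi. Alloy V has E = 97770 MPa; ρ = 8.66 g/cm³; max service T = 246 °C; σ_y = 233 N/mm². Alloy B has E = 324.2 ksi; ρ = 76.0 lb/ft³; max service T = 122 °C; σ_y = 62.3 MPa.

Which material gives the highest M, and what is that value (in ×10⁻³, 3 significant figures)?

alloy D, M = 2.31×10⁻³

Screen on constraints: max service T ≥ 338 °C; σ_y ≥ 422 MPa. Survivors: alloy X, alloy D.
Convert each candidate to consistent units, then evaluate M:
  alloy X: E = 209.6 GPa, ρ = 8580 kg/m³
  alloy D: E = 403.3 GPa, ρ = 3200 kg/m³
  alloy D: M = 2.31×10⁻³
  alloy X: M = 0.692×10⁻³
Alloy D ranks first.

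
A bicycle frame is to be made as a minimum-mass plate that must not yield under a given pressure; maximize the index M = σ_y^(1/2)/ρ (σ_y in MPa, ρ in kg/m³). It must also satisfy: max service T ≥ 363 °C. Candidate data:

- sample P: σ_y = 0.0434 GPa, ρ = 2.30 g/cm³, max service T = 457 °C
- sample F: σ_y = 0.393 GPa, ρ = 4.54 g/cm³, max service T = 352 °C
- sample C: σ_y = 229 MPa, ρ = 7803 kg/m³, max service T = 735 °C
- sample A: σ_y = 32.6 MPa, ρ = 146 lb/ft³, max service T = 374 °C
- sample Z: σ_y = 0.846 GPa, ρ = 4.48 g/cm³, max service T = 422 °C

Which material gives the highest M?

sample Z

Screen on constraints: max service T ≥ 363 °C. Survivors: sample P, sample C, sample A, sample Z.
In SI units:
  sample P: σ_y = 43.40 MPa, ρ = 2300 kg/m³
  sample C: σ_y = 229.0 MPa, ρ = 7803 kg/m³
  sample A: σ_y = 32.60 MPa, ρ = 2339 kg/m³
  sample Z: σ_y = 846.0 MPa, ρ = 4480 kg/m³
  sample Z: M = 6.49×10⁻³
  sample P: M = 2.86×10⁻³
  sample A: M = 2.44×10⁻³
  sample C: M = 1.94×10⁻³
The maximum is for sample Z.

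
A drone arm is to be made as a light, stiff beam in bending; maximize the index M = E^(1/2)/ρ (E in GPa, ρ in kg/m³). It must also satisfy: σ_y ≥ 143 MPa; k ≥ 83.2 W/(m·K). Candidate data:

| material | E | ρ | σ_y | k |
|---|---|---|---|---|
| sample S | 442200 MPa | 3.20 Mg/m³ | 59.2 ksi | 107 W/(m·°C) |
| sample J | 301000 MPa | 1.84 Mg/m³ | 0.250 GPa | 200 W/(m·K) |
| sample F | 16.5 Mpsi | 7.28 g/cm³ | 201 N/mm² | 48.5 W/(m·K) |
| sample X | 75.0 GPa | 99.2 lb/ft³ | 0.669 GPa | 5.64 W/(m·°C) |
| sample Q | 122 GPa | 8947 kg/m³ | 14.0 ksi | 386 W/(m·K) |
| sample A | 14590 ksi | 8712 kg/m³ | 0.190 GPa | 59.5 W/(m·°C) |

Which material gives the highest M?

sample J

Screen on constraints: σ_y ≥ 143 MPa; k ≥ 83.2 W/(m·K). Survivors: sample S, sample J.
In SI units:
  sample S: E = 442.2 GPa, ρ = 3200 kg/m³
  sample J: E = 301.0 GPa, ρ = 1840 kg/m³
  sample J: M = 9.43×10⁻³
  sample S: M = 6.57×10⁻³
Highest index: sample J.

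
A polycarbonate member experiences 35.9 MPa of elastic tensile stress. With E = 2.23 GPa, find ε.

ε = σ/E = 35.9 / 2230 = 0.0161.

0.0161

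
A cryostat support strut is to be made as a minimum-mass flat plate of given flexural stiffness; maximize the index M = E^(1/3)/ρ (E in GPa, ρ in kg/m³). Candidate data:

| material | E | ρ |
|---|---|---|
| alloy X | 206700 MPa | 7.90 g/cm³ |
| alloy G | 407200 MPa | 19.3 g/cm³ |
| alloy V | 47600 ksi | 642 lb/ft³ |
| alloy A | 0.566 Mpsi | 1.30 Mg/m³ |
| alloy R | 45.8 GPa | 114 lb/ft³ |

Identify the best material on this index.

Convert each candidate to consistent units, then evaluate M:
  alloy X: E = 206.7 GPa, ρ = 7900 kg/m³
  alloy G: E = 407.2 GPa, ρ = 19300 kg/m³
  alloy V: E = 328.2 GPa, ρ = 10280 kg/m³
  alloy A: E = 3.902 GPa, ρ = 1300 kg/m³
  alloy R: E = 45.80 GPa, ρ = 1826 kg/m³
  alloy R: M = 1.96×10⁻³
  alloy A: M = 1.21×10⁻³
  alloy X: M = 0.748×10⁻³
  alloy V: M = 0.671×10⁻³
  alloy G: M = 0.384×10⁻³
The maximum is for alloy R.

alloy R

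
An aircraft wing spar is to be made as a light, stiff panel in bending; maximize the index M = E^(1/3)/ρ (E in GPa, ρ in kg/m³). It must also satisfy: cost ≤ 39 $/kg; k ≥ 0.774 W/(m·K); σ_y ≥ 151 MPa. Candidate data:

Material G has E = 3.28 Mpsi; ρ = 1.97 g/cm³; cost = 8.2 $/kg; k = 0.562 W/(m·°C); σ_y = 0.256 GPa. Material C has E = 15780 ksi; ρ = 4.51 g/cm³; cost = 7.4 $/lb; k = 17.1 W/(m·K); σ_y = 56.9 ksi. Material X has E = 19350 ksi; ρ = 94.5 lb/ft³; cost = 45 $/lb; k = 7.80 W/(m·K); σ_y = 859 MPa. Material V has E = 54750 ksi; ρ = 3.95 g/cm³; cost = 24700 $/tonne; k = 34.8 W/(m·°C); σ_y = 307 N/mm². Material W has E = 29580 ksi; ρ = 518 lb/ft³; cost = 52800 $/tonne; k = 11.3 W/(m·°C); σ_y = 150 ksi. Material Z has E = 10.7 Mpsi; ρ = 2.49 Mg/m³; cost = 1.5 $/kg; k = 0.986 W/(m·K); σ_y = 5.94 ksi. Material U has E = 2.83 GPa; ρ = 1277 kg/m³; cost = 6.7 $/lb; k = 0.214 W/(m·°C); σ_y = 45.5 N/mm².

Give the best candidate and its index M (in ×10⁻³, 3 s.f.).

material V, M = 1.83×10⁻³

Screen on constraints: cost ≤ 39 $/kg; k ≥ 0.774 W/(m·K); σ_y ≥ 151 MPa. Survivors: material C, material V.
After converting to SI:
  material C: E = 108.8 GPa, ρ = 4510 kg/m³
  material V: E = 377.5 GPa, ρ = 3950 kg/m³
  material V: M = 1.83×10⁻³
  material C: M = 1.06×10⁻³
Material V has the largest M.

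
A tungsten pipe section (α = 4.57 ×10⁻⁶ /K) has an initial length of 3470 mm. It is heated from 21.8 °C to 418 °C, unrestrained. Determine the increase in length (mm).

6.28 mm

ΔT = 418 − 21.8 = 396.2 K.
ΔL = α·L₀·ΔT = 4.57×10⁻⁶ × 3470 mm × 396.2 K = 6.28 mm.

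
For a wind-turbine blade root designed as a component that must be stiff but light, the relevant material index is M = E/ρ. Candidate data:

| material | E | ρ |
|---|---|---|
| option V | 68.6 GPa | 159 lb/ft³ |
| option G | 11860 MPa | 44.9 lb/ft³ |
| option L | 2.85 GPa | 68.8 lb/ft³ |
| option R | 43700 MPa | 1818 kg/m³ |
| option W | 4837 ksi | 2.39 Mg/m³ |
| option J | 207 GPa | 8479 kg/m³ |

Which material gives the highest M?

Normalizing units and computing the index:
  option V: E = 68.60 GPa, ρ = 2547 kg/m³
  option G: E = 11.86 GPa, ρ = 719.2 kg/m³
  option L: E = 2.850 GPa, ρ = 1102 kg/m³
  option R: E = 43.70 GPa, ρ = 1818 kg/m³
  option W: E = 33.35 GPa, ρ = 2390 kg/m³
  option J: E = 207.0 GPa, ρ = 8479 kg/m³
  option V: M = 26.9 MN·m/kg
  option J: M = 24.4 MN·m/kg
  option R: M = 24.0 MN·m/kg
  option G: M = 16.5 MN·m/kg
  option W: M = 14.0 MN·m/kg
  option L: M = 2.59 MN·m/kg
Option V ranks first.

option V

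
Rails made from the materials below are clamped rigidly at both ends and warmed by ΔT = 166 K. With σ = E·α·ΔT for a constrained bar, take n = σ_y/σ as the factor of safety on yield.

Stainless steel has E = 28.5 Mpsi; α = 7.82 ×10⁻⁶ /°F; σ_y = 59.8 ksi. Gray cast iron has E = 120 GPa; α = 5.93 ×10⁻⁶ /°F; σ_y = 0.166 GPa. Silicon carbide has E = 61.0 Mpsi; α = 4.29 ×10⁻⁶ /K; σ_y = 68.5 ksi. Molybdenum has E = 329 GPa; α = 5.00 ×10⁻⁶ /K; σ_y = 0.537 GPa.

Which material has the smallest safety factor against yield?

Per material, after unit conversion:
  stainless steel: E = 196.5, α = 14.1, σ_y = 412.3 → σ = 459 MPa, n = 0.898
  gray cast iron: E = 120.0, α = 10.7, σ_y = 166.0 → σ = 213 MPa, n = 0.781
  silicon carbide: E = 420.6, α = 4.29, σ_y = 472.3 → σ = 300 MPa, n = 1.58
  molybdenum: E = 329.0, α = 5.00, σ_y = 537.0 → σ = 273 MPa, n = 1.97
Smallest n: gray cast iron with n = 0.781.

gray cast iron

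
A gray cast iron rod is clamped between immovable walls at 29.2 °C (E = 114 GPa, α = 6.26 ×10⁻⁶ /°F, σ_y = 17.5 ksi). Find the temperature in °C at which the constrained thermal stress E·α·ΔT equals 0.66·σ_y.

α = 6.26×10⁻⁶/°F × 9/5 = 11.3×10⁻⁶/K.
σ_y = 17.5 ksi = 120.7 MPa.
E·α·ΔT = 79.63 MPa ⇒ ΔT = 79.63 / (114.0×10³ × 11.3×10⁻⁶) = 61.99 K.
T = 29.2 + 61.99 = 91.19 °C.

91.2 °C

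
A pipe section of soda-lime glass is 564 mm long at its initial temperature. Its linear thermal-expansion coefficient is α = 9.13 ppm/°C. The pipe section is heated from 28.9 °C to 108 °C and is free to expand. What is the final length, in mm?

564.41 mm

ΔT = 108 − 28.9 = 79.10 K.
ΔL = α·L₀·ΔT = 9.13×10⁻⁶ × 564 mm × 79.10 K = 0.407 mm.
L = L₀ + ΔL = 564 + 0.407 = 564.41 mm.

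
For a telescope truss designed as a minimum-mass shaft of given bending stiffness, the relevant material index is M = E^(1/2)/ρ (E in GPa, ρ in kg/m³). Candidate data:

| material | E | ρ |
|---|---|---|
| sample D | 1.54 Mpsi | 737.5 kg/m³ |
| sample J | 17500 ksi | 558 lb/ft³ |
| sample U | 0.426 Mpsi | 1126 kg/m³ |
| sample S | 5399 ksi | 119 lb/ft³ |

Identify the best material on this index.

sample D

Normalizing units and computing the index:
  sample D: E = 10.62 GPa, ρ = 737.5 kg/m³
  sample J: E = 120.7 GPa, ρ = 8938 kg/m³
  sample U: E = 2.937 GPa, ρ = 1126 kg/m³
  sample S: E = 37.22 GPa, ρ = 1906 kg/m³
  sample D: M = 4.42×10⁻³
  sample S: M = 3.20×10⁻³
  sample U: M = 1.52×10⁻³
  sample J: M = 1.23×10⁻³
The maximum is for sample D.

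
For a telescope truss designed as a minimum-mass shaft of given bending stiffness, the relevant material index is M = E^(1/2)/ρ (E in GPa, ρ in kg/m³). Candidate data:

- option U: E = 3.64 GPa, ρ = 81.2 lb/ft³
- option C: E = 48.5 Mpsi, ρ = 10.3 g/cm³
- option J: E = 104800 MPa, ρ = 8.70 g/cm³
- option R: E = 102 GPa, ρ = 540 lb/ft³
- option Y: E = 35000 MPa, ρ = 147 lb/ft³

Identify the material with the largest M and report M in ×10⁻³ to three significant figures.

option Y, M = 2.51×10⁻³

Convert each candidate to consistent units, then evaluate M:
  option U: E = 3.640 GPa, ρ = 1301 kg/m³
  option C: E = 334.4 GPa, ρ = 10300 kg/m³
  option J: E = 104.8 GPa, ρ = 8700 kg/m³
  option R: E = 102.0 GPa, ρ = 8650 kg/m³
  option Y: E = 35.00 GPa, ρ = 2355 kg/m³
  option Y: M = 2.51×10⁻³
  option C: M = 1.78×10⁻³
  option U: M = 1.47×10⁻³
  option J: M = 1.18×10⁻³
  option R: M = 1.17×10⁻³
Highest index: option Y.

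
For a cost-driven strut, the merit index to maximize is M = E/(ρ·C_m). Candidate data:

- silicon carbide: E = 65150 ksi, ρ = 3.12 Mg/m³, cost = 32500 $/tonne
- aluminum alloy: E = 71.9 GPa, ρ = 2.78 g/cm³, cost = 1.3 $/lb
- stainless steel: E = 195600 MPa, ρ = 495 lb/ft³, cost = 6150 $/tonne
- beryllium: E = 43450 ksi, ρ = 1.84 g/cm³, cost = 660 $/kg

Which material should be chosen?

Putting every candidate on a common basis:
  silicon carbide: E = 449.2 GPa, ρ = 3120 kg/m³, cost = 32.50 $/kg
  aluminum alloy: E = 71.90 GPa, ρ = 2780 kg/m³, cost = 2.866 $/kg
  stainless steel: E = 195.6 GPa, ρ = 7929 kg/m³, cost = 6.150 $/kg
  beryllium: E = 299.6 GPa, ρ = 1840 kg/m³, cost = 660.0 $/kg
  aluminum alloy: M = 9.02 MN·m per $
  silicon carbide: M = 4.43 MN·m per $
  stainless steel: M = 4.01 MN·m per $
  beryllium: M = 0.247 MN·m per $
Aluminum alloy has the largest M.

aluminum alloy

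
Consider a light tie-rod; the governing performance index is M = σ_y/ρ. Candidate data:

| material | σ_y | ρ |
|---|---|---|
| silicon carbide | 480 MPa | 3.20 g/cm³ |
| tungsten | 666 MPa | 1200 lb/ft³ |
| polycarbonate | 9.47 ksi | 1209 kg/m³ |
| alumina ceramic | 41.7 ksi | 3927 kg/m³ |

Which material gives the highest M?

silicon carbide

Normalizing units and computing the index:
  silicon carbide: σ_y = 480.0 MPa, ρ = 3200 kg/m³
  tungsten: σ_y = 666.0 MPa, ρ = 19220 kg/m³
  polycarbonate: σ_y = 65.29 MPa, ρ = 1209 kg/m³
  alumina ceramic: σ_y = 287.5 MPa, ρ = 3927 kg/m³
  silicon carbide: M = 150 kN·m/kg
  alumina ceramic: M = 73.2 kN·m/kg
  polycarbonate: M = 54.0 kN·m/kg
  tungsten: M = 34.6 kN·m/kg
Highest index: silicon carbide.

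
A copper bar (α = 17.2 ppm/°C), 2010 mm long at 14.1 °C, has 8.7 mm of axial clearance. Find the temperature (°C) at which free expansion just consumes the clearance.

α·L₀·ΔT = 8.7 mm ⇒ ΔT = 8.7 / (17.2×10⁻⁶ × 2010.0) = 251.6 K.
T = 14.1 + 251.6 = 265.7 °C.

266 °C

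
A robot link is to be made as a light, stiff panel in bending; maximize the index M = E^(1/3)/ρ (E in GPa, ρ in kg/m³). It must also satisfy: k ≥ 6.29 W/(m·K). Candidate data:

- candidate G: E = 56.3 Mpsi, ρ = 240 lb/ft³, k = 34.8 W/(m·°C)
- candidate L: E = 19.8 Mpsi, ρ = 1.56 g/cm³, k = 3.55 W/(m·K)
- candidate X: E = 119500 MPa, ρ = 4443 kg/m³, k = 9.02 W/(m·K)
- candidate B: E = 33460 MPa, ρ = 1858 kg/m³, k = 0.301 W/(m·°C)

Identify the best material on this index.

candidate G

Screen on constraints: k ≥ 6.29 W/(m·K). Survivors: candidate G, candidate X.
After converting to SI:
  candidate G: E = 388.2 GPa, ρ = 3844 kg/m³
  candidate X: E = 119.5 GPa, ρ = 4443 kg/m³
  candidate G: M = 1.90×10⁻³
  candidate X: M = 1.11×10⁻³
Candidate G ranks first.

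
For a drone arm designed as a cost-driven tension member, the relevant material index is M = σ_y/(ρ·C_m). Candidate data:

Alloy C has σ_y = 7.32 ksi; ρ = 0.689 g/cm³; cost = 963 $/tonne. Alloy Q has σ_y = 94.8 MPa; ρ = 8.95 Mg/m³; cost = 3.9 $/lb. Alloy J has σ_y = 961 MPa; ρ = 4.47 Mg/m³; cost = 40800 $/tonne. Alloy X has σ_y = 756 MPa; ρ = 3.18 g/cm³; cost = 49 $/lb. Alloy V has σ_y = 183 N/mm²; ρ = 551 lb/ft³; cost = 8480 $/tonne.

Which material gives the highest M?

Putting every candidate on a common basis:
  alloy C: σ_y = 50.47 MPa, ρ = 689.0 kg/m³, cost = 0.9630 $/kg
  alloy Q: σ_y = 94.80 MPa, ρ = 8950 kg/m³, cost = 8.598 $/kg
  alloy J: σ_y = 961.0 MPa, ρ = 4470 kg/m³, cost = 40.80 $/kg
  alloy X: σ_y = 756.0 MPa, ρ = 3180 kg/m³, cost = 108.0 $/kg
  alloy V: σ_y = 183.0 MPa, ρ = 8826 kg/m³, cost = 8.480 $/kg
  alloy C: M = 76.1 kN·m per $
  alloy J: M = 5.27 kN·m per $
  alloy V: M = 2.45 kN·m per $
  alloy X: M = 2.20 kN·m per $
  alloy Q: M = 1.23 kN·m per $
Alloy C has the largest M.

alloy C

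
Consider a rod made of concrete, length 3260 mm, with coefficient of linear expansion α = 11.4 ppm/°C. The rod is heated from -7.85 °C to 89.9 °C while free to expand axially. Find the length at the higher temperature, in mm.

3263.6 mm

ΔT = 89.9 − (-7.85) = 97.75 K.
ΔL = α·L₀·ΔT = 11.4×10⁻⁶ × 3260 mm × 97.75 K = 3.63 mm.
L = L₀ + ΔL = 3260 + 3.63 = 3263.6 mm.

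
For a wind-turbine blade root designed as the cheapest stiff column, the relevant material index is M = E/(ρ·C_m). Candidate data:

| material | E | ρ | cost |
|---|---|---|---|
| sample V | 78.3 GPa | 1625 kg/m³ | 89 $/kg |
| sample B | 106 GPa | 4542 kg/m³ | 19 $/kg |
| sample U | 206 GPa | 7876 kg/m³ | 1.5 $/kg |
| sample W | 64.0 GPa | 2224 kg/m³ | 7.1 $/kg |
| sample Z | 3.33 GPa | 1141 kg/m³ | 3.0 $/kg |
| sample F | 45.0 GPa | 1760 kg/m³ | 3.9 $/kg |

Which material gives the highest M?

sample U

Computing M directly (units already consistent):
  sample U: M = 17.4 MN·m per $
  sample F: M = 6.56 MN·m per $
  sample W: M = 4.05 MN·m per $
  sample B: M = 1.23 MN·m per $
  sample Z: M = 0.973 MN·m per $
  sample V: M = 0.541 MN·m per $
The maximum is for sample U.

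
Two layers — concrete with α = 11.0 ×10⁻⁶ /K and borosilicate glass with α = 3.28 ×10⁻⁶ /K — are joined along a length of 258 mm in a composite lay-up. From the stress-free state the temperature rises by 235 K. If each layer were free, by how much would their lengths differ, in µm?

Δα = |11.0 − 3.28|×10⁻⁶/K = 7.72×10⁻⁶/K.
ΔL_mismatch = Δα·L·ΔT = 7.72×10⁻⁶ × 258.0 mm × 235.0 K = 468 µm.

468 µm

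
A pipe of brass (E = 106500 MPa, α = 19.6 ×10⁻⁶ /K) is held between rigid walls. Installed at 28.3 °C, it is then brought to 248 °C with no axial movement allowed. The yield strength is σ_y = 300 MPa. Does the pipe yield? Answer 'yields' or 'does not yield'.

yields

E = 106500 MPa = 106.5 GPa.
ΔT = 219.7 K. Constrained thermal stress σ = E·α·ΔT = 106.5×10³ MPa × 19.6×10⁻⁶ × 219.7 = 459 MPa (compressive).
Compare to σ_y = 300 MPa: σ ≥ σ_y, so it yields.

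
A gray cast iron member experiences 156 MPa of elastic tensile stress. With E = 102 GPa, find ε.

1.53×10⁻³

ε = σ/E = 156 / 102000 = 1.53×10⁻³.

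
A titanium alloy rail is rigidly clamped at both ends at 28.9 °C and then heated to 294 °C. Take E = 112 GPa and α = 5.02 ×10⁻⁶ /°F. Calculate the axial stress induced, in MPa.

268 MPa

α = 5.02×10⁻⁶/°F × 9/5 = 9.04×10⁻⁶/K.
ΔT = 265.1 K. Constrained thermal stress σ = E·α·ΔT = 112.0×10³ MPa × 9.04×10⁻⁶ × 265.1 = 268 MPa (compressive).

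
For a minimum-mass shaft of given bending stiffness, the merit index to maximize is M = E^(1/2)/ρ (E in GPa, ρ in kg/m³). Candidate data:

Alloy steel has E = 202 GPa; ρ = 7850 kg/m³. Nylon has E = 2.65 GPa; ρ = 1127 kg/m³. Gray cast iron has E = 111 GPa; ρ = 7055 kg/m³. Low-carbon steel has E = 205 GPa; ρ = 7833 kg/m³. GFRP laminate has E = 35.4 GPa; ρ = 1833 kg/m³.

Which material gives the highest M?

Evaluate M for each candidate:
  GFRP laminate: M = 3.25×10⁻³
  low-carbon steel: M = 1.83×10⁻³
  alloy steel: M = 1.81×10⁻³
  gray cast iron: M = 1.49×10⁻³
  nylon: M = 1.44×10⁻³
GFRP laminate ranks first.

GFRP laminate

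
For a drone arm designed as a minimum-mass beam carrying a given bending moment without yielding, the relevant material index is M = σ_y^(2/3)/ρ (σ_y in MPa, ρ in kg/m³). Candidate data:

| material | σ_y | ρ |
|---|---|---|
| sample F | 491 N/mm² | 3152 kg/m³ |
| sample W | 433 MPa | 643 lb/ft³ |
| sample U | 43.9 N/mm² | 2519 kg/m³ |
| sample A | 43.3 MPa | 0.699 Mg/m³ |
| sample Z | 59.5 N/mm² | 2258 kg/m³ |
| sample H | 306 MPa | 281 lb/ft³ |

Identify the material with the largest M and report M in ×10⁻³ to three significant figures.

sample F, M = 19.7×10⁻³

Normalizing units and computing the index:
  sample F: σ_y = 491.0 MPa, ρ = 3152 kg/m³
  sample W: σ_y = 433.0 MPa, ρ = 10300 kg/m³
  sample U: σ_y = 43.90 MPa, ρ = 2519 kg/m³
  sample A: σ_y = 43.30 MPa, ρ = 699.0 kg/m³
  sample Z: σ_y = 59.50 MPa, ρ = 2258 kg/m³
  sample H: σ_y = 306.0 MPa, ρ = 4501 kg/m³
  sample F: M = 19.7×10⁻³
  sample A: M = 17.6×10⁻³
  sample H: M = 10.1×10⁻³
  sample Z: M = 6.75×10⁻³
  sample W: M = 5.56×10⁻³
  sample U: M = 4.94×10⁻³
Highest index: sample F.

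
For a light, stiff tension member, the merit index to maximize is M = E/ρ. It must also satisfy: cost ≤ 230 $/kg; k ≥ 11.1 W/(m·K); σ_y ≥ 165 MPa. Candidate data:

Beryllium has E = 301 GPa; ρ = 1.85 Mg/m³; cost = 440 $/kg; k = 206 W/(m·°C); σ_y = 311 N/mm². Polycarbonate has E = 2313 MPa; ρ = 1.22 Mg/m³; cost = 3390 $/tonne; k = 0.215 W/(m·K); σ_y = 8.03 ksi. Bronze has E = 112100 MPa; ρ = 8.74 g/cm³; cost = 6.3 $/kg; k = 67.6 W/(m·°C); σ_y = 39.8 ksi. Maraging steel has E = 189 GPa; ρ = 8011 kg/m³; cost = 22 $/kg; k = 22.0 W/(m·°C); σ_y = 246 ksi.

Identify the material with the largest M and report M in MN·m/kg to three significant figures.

Screen on constraints: cost ≤ 230 $/kg; k ≥ 11.1 W/(m·K); σ_y ≥ 165 MPa. Survivors: bronze, maraging steel.
In SI units:
  bronze: E = 112.1 GPa, ρ = 8740 kg/m³
  maraging steel: E = 189.0 GPa, ρ = 8011 kg/m³
  maraging steel: M = 23.6 MN·m/kg
  bronze: M = 12.8 MN·m/kg
Highest index: maraging steel.

maraging steel, M = 23.6 MN·m/kg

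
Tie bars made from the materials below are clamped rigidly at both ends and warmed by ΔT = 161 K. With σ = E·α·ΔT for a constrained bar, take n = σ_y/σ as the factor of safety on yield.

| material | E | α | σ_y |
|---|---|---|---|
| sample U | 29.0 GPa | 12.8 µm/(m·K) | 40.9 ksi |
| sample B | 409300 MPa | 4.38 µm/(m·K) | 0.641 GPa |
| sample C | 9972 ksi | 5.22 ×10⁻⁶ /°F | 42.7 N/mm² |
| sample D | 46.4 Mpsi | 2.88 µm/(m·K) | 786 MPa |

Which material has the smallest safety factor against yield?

sample C

Converting E to GPa, α to ×10⁻⁶/K, σ_y to MPa, then σ and n for each:
  sample U: E = 29.00, α = 12.8, σ_y = 282.0 → σ = 59.8 MPa, n = 4.72
  sample B: E = 409.3, α = 4.38, σ_y = 641.0 → σ = 289 MPa, n = 2.22
  sample C: E = 68.75, α = 9.40, σ_y = 42.70 → σ = 104 MPa, n = 0.411
  sample D: E = 319.9, α = 2.88, σ_y = 786.0 → σ = 148 MPa, n = 5.30
Sample C has the lowest safety factor, n = 0.411.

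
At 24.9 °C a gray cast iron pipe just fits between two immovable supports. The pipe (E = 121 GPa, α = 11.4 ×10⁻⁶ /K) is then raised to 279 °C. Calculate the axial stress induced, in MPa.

351 MPa

ΔT = 254.1 K. Constrained thermal stress σ = E·α·ΔT = 121.0×10³ MPa × 11.4×10⁻⁶ × 254.1 = 351 MPa (compressive).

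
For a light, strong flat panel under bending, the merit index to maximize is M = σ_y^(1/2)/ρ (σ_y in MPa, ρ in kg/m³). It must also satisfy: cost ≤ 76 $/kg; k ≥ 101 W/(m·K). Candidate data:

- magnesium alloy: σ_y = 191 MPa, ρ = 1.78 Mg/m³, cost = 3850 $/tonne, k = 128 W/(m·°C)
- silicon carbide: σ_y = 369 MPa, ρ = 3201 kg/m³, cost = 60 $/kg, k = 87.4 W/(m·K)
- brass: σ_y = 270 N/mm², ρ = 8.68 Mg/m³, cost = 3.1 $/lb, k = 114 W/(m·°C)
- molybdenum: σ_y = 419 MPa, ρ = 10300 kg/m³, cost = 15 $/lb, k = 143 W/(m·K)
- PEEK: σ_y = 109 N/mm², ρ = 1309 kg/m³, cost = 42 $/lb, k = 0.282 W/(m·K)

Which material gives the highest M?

Screen on constraints: cost ≤ 76 $/kg; k ≥ 101 W/(m·K). Survivors: magnesium alloy, brass, molybdenum.
Putting every candidate on a common basis:
  magnesium alloy: σ_y = 191.0 MPa, ρ = 1780 kg/m³
  brass: σ_y = 270.0 MPa, ρ = 8680 kg/m³
  molybdenum: σ_y = 419.0 MPa, ρ = 10300 kg/m³
  magnesium alloy: M = 7.76×10⁻³
  molybdenum: M = 1.99×10⁻³
  brass: M = 1.89×10⁻³
The maximum is for magnesium alloy.

magnesium alloy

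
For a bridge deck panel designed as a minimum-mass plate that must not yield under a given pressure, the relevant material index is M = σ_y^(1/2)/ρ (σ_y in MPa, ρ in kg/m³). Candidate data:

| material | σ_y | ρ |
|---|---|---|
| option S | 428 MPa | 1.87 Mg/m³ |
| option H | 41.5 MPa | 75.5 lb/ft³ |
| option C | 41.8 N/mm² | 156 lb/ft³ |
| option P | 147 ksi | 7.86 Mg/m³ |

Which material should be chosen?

option S

After converting to SI:
  option S: σ_y = 428.0 MPa, ρ = 1870 kg/m³
  option H: σ_y = 41.50 MPa, ρ = 1209 kg/m³
  option C: σ_y = 41.80 MPa, ρ = 2499 kg/m³
  option P: σ_y = 1014 MPa, ρ = 7860 kg/m³
  option S: M = 11.1×10⁻³
  option H: M = 5.33×10⁻³
  option P: M = 4.05×10⁻³
  option C: M = 2.59×10⁻³
Option S has the largest M.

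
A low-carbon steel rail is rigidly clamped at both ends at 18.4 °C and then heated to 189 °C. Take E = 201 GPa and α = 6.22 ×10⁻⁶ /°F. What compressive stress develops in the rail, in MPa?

α = 6.22×10⁻⁶/°F × 9/5 = 11.2×10⁻⁶/K.
ΔT = 170.6 K. Constrained thermal stress σ = E·α·ΔT = 201.0×10³ MPa × 11.2×10⁻⁶ × 170.6 = 384 MPa (compressive).

384 MPa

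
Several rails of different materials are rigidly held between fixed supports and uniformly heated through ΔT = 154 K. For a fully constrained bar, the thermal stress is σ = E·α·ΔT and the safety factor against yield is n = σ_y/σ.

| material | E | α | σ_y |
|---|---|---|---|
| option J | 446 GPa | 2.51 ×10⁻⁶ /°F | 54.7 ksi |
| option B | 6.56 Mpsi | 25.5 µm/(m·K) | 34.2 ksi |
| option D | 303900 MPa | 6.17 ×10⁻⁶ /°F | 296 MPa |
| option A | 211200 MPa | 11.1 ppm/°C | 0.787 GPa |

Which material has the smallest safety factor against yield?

With everything in SI (GPa, ×10⁻⁶/K, MPa):
  option J: E = 446.0, α = 4.52, σ_y = 377.1 → σ = 310 MPa, n = 1.22
  option B: E = 45.23, α = 25.5, σ_y = 235.8 → σ = 178 MPa, n = 1.33
  option D: E = 303.9, α = 11.1, σ_y = 296.0 → σ = 520 MPa, n = 0.569
  option A: E = 211.2, α = 11.1, σ_y = 787.0 → σ = 361 MPa, n = 2.18
Smallest n: option D with n = 0.569.

option D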